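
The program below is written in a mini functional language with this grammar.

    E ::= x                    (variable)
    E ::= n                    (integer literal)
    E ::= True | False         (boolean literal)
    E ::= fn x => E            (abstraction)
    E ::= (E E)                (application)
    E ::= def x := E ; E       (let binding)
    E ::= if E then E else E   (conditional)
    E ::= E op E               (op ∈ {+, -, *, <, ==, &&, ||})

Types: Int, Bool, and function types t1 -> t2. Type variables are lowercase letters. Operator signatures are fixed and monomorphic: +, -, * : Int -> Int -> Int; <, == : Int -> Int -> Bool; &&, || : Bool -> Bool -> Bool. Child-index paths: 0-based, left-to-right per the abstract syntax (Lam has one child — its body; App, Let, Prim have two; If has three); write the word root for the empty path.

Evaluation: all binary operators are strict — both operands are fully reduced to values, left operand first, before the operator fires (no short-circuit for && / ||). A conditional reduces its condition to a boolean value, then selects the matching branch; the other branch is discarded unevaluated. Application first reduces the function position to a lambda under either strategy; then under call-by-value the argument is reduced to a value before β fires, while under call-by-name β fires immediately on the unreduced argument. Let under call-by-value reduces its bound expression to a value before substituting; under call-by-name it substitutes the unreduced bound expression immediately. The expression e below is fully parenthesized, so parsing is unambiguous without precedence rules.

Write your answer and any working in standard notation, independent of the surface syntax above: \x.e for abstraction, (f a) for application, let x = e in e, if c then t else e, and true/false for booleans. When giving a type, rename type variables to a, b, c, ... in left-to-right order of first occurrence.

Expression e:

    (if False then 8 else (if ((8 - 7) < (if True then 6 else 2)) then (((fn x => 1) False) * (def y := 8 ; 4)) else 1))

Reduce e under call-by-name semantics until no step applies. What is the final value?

Answer: 4

Derivation:
step 0: (if false then 8 else (if ((8 - 7) < (if true then 6 else 2)) then (((\x.1) false) * (let y = 8 in 4)) else 1))
step 1: [if@root] (if ((8 - 7) < (if true then 6 else 2)) then (((\x.1) false) * (let y = 8 in 4)) else 1)
step 2: [delta@0.0] (if (1 < (if true then 6 else 2)) then (((\x.1) false) * (let y = 8 in 4)) else 1)
step 3: [if@0.1] (if (1 < 6) then (((\x.1) false) * (let y = 8 in 4)) else 1)
step 4: [delta@0] (if true then (((\x.1) false) * (let y = 8 in 4)) else 1)
step 5: [if@root] (((\x.1) false) * (let y = 8 in 4))
step 6: [beta@0] (1 * (let y = 8 in 4))
step 7: [let@1] (1 * 4)
step 8: [delta@root] 4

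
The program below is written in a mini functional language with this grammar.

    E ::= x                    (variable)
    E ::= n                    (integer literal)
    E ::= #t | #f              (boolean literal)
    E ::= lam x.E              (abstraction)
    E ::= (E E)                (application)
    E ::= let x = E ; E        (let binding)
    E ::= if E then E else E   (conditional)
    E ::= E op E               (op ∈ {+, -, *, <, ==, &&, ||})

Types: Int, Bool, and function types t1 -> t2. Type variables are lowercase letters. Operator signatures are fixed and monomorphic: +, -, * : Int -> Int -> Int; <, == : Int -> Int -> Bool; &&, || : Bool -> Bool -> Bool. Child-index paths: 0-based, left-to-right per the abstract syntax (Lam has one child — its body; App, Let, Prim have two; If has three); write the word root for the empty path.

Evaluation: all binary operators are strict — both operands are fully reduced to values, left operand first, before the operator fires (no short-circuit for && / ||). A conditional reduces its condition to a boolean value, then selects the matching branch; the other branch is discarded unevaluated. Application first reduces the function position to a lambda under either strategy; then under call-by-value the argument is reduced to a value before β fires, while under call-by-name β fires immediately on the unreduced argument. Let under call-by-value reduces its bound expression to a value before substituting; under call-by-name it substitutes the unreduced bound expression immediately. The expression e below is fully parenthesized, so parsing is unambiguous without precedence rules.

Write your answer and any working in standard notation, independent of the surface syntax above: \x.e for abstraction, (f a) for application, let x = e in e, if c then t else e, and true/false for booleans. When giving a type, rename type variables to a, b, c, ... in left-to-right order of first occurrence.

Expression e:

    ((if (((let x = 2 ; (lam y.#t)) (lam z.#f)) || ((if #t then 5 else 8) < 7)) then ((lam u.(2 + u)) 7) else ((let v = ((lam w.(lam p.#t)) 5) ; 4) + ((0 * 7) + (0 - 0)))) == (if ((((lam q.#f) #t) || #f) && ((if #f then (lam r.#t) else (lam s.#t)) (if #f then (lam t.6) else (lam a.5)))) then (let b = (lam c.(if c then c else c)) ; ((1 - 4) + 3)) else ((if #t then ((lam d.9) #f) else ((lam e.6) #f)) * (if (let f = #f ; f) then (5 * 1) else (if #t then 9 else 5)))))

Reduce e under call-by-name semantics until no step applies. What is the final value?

Derivation:
step 0: ((if (((let x = 2 in (\y.true)) (\z.false)) || ((if true then 5 else 8) < 7)) then ((\u.(2 + u)) 7) else ((let v = ((\w.(\p.true)) 5) in 4) + ((0 * 7) + (0 - 0)))) == (if ((((\q.false) true) || false) && ((if false then (\r.true) else (\s.true)) (if false then (\t.6) else (\a.5)))) then (let b = (\c.(if c then c else c)) in ((1 - 4) + 3)) else ((if true then ((\d.9) false) else ((\e.6) false)) * (if (let f = false in f) then (5 * 1) else (if true then 9 else 5)))))
step 1: [let@0.0.0.0] ((if (((\y.true) (\z.false)) || ((if true then 5 else 8) < 7)) then ((\u.(2 + u)) 7) else ((let v = ((\w.(\p.true)) 5) in 4) + ((0 * 7) + (0 - 0)))) == (if ((((\q.false) true) || false) && ((if false then (\r.true) else (\s.true)) (if false then (\t.6) else (\a.5)))) then (let b = (\c.(if c then c else c)) in ((1 - 4) + 3)) else ((if true then ((\d.9) false) else ((\e.6) false)) * (if (let f = false in f) then (5 * 1) else (if true then 9 else 5)))))
step 2: [beta@0.0.0] ((if (true || ((if true then 5 else 8) < 7)) then ((\u.(2 + u)) 7) else ((let v = ((\w.(\p.true)) 5) in 4) + ((0 * 7) + (0 - 0)))) == (if ((((\q.false) true) || false) && ((if false then (\r.true) else (\s.true)) (if false then (\t.6) else (\a.5)))) then (let b = (\c.(if c then c else c)) in ((1 - 4) + 3)) else ((if true then ((\d.9) false) else ((\e.6) false)) * (if (let f = false in f) then (5 * 1) else (if true then 9 else 5)))))
step 3: [if@0.0.1.0] ((if (true || (5 < 7)) then ((\u.(2 + u)) 7) else ((let v = ((\w.(\p.true)) 5) in 4) + ((0 * 7) + (0 - 0)))) == (if ((((\q.false) true) || false) && ((if false then (\r.true) else (\s.true)) (if false then (\t.6) else (\a.5)))) then (let b = (\c.(if c then c else c)) in ((1 - 4) + 3)) else ((if true then ((\d.9) false) else ((\e.6) false)) * (if (let f = false in f) then (5 * 1) else (if true then 9 else 5)))))
step 4: [delta@0.0.1] ((if (true || true) then ((\u.(2 + u)) 7) else ((let v = ((\w.(\p.true)) 5) in 4) + ((0 * 7) + (0 - 0)))) == (if ((((\q.false) true) || false) && ((if false then (\r.true) else (\s.true)) (if false then (\t.6) else (\a.5)))) then (let b = (\c.(if c then c else c)) in ((1 - 4) + 3)) else ((if true then ((\d.9) false) else ((\e.6) false)) * (if (let f = false in f) then (5 * 1) else (if true then 9 else 5)))))
step 5: [delta@0.0] ((if true then ((\u.(2 + u)) 7) else ((let v = ((\w.(\p.true)) 5) in 4) + ((0 * 7) + (0 - 0)))) == (if ((((\q.false) true) || false) && ((if false then (\r.true) else (\s.true)) (if false then (\t.6) else (\a.5)))) then (let b = (\c.(if c then c else c)) in ((1 - 4) + 3)) else ((if true then ((\d.9) false) else ((\e.6) false)) * (if (let f = false in f) then (5 * 1) else (if true then 9 else 5)))))
step 6: [if@0] (((\u.(2 + u)) 7) == (if ((((\q.false) true) || false) && ((if false then (\r.true) else (\s.true)) (if false then (\t.6) else (\a.5)))) then (let b = (\c.(if c then c else c)) in ((1 - 4) + 3)) else ((if true then ((\d.9) false) else ((\e.6) false)) * (if (let f = false in f) then (5 * 1) else (if true then 9 else 5)))))
step 7: [beta@0] ((2 + 7) == (if ((((\q.false) true) || false) && ((if false then (\r.true) else (\s.true)) (if false then (\t.6) else (\a.5)))) then (let b = (\c.(if c then c else c)) in ((1 - 4) + 3)) else ((if true then ((\d.9) false) else ((\e.6) false)) * (if (let f = false in f) then (5 * 1) else (if true then 9 else 5)))))
step 8: [delta@0] (9 == (if ((((\q.false) true) || false) && ((if false then (\r.true) else (\s.true)) (if false then (\t.6) else (\a.5)))) then (let b = (\c.(if c then c else c)) in ((1 - 4) + 3)) else ((if true then ((\d.9) false) else ((\e.6) false)) * (if (let f = false in f) then (5 * 1) else (if true then 9 else 5)))))
step 9: [beta@1.0.0.0] (9 == (if ((false || false) && ((if false then (\r.true) else (\s.true)) (if false then (\t.6) else (\a.5)))) then (let b = (\c.(if c then c else c)) in ((1 - 4) + 3)) else ((if true then ((\d.9) false) else ((\e.6) false)) * (if (let f = false in f) then (5 * 1) else (if true then 9 else 5)))))
step 10: [delta@1.0.0] (9 == (if (false && ((if false then (\r.true) else (\s.true)) (if false then (\t.6) else (\a.5)))) then (let b = (\c.(if c then c else c)) in ((1 - 4) + 3)) else ((if true then ((\d.9) false) else ((\e.6) false)) * (if (let f = false in f) then (5 * 1) else (if true then 9 else 5)))))
step 11: [if@1.0.1.0] (9 == (if (false && ((\s.true) (if false then (\t.6) else (\a.5)))) then (let b = (\c.(if c then c else c)) in ((1 - 4) + 3)) else ((if true then ((\d.9) false) else ((\e.6) false)) * (if (let f = false in f) then (5 * 1) else (if true then 9 else 5)))))
step 12: [beta@1.0.1] (9 == (if (false && true) then (let b = (\c.(if c then c else c)) in ((1 - 4) + 3)) else ((if true then ((\d.9) false) else ((\e.6) false)) * (if (let f = false in f) then (5 * 1) else (if true then 9 else 5)))))
step 13: [delta@1.0] (9 == (if false then (let b = (\c.(if c then c else c)) in ((1 - 4) + 3)) else ((if true then ((\d.9) false) else ((\e.6) false)) * (if (let f = false in f) then (5 * 1) else (if true then 9 else 5)))))
step 14: [if@1] (9 == ((if true then ((\d.9) false) else ((\e.6) false)) * (if (let f = false in f) then (5 * 1) else (if true then 9 else 5))))
step 15: [if@1.0] (9 == (((\d.9) false) * (if (let f = false in f) then (5 * 1) else (if true then 9 else 5))))
step 16: [beta@1.0] (9 == (9 * (if (let f = false in f) then (5 * 1) else (if true then 9 else 5))))
step 17: [let@1.1.0] (9 == (9 * (if false then (5 * 1) else (if true then 9 else 5))))
step 18: [if@1.1] (9 == (9 * (if true then 9 else 5)))
step 19: [if@1.1] (9 == (9 * 9))
step 20: [delta@1] (9 == 81)
step 21: [delta@root] false

Answer: false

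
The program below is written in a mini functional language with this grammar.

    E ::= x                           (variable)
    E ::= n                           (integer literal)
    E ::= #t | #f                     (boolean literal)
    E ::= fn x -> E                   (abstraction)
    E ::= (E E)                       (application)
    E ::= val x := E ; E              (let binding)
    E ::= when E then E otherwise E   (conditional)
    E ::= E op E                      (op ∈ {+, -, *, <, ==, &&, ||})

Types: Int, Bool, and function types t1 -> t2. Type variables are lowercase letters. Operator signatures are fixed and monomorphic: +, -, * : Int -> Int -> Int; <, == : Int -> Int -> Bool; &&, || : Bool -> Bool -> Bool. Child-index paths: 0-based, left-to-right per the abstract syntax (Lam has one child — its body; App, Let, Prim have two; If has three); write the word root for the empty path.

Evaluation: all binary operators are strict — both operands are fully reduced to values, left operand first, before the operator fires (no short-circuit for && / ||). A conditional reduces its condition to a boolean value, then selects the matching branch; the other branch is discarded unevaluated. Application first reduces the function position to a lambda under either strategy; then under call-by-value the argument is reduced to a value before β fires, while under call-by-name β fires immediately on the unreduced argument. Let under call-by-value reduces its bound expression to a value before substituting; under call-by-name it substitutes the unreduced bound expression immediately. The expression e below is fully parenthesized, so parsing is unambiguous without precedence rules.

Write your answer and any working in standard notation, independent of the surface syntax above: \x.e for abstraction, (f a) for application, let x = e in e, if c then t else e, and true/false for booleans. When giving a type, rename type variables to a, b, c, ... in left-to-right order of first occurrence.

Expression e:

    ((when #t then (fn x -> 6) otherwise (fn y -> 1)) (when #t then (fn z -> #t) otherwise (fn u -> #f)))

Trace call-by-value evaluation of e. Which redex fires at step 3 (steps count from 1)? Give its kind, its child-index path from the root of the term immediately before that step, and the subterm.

Derivation:
step 0: ((if true then (\x.6) else (\y.1)) (if true then (\z.true) else (\u.false)))
step 1: [if@0] ((\x.6) (if true then (\z.true) else (\u.false)))
step 2: [if@1] ((\x.6) (\z.true))
step 3: [beta@root] 6

Answer: beta at root : ((\x.6) (\z.true))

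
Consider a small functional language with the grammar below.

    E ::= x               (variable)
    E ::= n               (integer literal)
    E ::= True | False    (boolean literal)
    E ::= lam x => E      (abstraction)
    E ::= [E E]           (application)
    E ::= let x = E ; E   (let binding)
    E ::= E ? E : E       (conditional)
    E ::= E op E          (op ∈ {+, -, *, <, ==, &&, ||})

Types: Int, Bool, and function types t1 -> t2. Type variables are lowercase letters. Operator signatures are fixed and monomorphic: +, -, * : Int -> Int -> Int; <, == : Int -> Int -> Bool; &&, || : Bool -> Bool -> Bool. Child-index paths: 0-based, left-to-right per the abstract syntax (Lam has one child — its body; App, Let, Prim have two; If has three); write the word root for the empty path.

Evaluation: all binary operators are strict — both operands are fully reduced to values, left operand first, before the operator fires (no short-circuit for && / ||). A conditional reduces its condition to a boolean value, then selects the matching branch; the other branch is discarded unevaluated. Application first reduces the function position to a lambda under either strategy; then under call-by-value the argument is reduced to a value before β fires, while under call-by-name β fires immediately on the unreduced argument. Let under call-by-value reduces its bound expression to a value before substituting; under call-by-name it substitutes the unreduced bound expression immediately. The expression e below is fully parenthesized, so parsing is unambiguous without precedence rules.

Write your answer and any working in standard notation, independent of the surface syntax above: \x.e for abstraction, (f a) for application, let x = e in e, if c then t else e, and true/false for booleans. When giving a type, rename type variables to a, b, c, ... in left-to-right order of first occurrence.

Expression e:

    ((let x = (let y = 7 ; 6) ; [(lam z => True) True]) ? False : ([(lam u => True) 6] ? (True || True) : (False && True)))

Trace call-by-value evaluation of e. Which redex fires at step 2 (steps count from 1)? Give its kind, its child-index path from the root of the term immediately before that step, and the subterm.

Answer: let at 0 : (let x = 6 in ((\z.true) true))

Derivation:
step 0: (if (let x = (let y = 7 in 6) in ((\z.true) true)) then false else (if ((\u.true) 6) then (true || true) else (false && true)))
step 1: [let@0.0] (if (let x = 6 in ((\z.true) true)) then false else (if ((\u.true) 6) then (true || true) else (false && true)))
step 2: [let@0] (if ((\z.true) true) then false else (if ((\u.true) 6) then (true || true) else (false && true)))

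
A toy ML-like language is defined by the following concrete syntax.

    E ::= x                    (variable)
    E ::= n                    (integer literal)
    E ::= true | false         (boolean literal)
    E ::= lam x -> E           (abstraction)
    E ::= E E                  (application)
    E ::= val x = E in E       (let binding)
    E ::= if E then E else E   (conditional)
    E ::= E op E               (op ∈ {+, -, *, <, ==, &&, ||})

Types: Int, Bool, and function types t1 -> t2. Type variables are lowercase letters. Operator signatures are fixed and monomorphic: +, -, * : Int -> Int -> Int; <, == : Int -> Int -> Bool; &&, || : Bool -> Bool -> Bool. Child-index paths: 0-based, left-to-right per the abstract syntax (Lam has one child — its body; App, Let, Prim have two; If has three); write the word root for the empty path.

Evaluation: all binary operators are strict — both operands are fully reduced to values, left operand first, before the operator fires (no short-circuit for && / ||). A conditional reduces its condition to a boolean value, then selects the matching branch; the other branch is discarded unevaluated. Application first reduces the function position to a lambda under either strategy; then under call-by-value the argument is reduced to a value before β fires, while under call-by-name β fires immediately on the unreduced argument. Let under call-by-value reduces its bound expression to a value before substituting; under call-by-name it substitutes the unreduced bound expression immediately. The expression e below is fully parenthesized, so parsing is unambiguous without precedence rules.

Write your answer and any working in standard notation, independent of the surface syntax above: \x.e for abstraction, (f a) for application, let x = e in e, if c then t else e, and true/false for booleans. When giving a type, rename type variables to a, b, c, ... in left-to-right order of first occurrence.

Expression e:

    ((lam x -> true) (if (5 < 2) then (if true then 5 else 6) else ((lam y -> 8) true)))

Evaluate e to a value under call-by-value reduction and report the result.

Answer: true

Derivation:
step 0: ((\x.true) (if (5 < 2) then (if true then 5 else 6) else ((\y.8) true)))
step 1: [delta@1.0] ((\x.true) (if false then (if true then 5 else 6) else ((\y.8) true)))
step 2: [if@1] ((\x.true) ((\y.8) true))
step 3: [beta@1] ((\x.true) 8)
step 4: [beta@root] true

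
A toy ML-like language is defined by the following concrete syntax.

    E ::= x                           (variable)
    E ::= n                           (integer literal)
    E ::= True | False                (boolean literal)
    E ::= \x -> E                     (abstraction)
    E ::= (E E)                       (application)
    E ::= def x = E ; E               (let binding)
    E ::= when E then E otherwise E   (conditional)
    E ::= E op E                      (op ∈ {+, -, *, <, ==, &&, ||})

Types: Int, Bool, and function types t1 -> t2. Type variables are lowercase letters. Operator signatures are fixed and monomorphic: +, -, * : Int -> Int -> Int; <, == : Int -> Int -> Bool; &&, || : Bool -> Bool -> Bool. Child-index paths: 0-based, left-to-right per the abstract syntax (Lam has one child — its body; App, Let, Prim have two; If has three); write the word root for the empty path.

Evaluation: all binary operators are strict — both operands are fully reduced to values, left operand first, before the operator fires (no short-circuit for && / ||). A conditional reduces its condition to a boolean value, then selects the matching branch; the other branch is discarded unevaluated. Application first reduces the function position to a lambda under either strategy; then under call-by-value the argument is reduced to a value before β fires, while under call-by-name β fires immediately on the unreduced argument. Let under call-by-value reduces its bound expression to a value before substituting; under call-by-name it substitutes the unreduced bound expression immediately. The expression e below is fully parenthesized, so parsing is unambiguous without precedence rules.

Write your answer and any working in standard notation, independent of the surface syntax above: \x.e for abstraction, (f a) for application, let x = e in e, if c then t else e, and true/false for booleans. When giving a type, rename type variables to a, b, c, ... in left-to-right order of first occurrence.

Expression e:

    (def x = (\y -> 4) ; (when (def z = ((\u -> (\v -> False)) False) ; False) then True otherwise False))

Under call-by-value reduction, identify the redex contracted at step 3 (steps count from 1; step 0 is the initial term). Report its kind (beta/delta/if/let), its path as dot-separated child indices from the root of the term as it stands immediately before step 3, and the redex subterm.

Answer: let at 0 : (let z = (\v.false) in false)

Trace:
step 0: (let x = (\y.4) in (if (let z = ((\u.(\v.false)) false) in false) then true else false))
step 1: [let@root] (if (let z = ((\u.(\v.false)) false) in false) then true else false)
step 2: [beta@0.0] (if (let z = (\v.false) in false) then true else false)
step 3: [let@0] (if false then true else false)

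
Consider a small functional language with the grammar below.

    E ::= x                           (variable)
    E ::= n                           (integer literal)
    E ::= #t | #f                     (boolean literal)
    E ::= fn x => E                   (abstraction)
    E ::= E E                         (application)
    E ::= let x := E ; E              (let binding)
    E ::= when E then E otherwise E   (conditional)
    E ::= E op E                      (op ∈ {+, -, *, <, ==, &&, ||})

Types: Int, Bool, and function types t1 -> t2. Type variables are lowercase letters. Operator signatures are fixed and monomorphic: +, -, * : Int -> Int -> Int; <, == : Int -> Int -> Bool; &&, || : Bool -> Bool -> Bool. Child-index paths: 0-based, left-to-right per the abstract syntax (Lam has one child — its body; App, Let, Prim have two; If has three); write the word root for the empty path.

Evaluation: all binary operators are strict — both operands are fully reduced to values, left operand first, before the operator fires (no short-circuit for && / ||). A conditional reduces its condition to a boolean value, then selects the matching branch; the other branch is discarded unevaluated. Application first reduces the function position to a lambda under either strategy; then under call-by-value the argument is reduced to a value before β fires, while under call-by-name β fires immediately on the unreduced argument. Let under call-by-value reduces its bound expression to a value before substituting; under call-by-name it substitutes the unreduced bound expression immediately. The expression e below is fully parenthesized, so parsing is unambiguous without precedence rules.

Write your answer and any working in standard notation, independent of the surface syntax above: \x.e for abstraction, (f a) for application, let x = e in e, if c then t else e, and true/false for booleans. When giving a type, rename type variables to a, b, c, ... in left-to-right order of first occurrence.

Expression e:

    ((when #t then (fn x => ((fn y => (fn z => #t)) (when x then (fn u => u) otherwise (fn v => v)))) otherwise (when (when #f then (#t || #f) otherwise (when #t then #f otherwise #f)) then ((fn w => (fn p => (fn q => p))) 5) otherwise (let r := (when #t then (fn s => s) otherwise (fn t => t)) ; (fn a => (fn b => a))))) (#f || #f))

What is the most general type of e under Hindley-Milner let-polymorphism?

Working:
  unify Bool ~ Bool
\z._ : c -> Bool
\y._ : b -> c -> Bool
x : a
  unify a ~ Bool
u : d
\u._ : d -> d
v : e
\v._ : e -> e
  unify d -> d ~ e -> e
  unify d ~ e
  unify e ~ e
  unify b -> c -> Bool ~ (e -> e) -> f
  unify b ~ e -> e
  unify c -> Bool ~ f
_ _ : c -> Bool
\x._ : Bool -> c -> Bool
  unify Bool ~ Bool
  unify Bool ~ Bool
  unify Bool ~ Bool
  unify Bool ~ Bool
  unify Bool ~ Bool
  unify Bool ~ Bool
  unify Bool ~ Bool
p : h
\q._ : i -> h
\p._ : h -> i -> h
\w._ : g -> h -> i -> h
  unify g -> h -> i -> h ~ Int -> j
  unify g ~ Int
  unify h -> i -> h ~ j
_ _ : h -> i -> h
  unify Bool ~ Bool
s : k
\s._ : k -> k
t : l
\t._ : l -> l
  unify k -> k ~ l -> l
  unify k ~ l
  unify l ~ l
let r : forall. l -> l
a : m
\b._ : n -> m
\a._ : m -> n -> m
  unify h -> i -> h ~ m -> n -> m
  unify h ~ m
  unify i -> m ~ n -> m
  unify i ~ n
  unify m ~ m
  unify Bool -> c -> Bool ~ m -> n -> m
  unify Bool ~ m
  unify c -> Bool ~ n -> Bool
  unify c ~ n
  unify Bool ~ Bool
  unify Bool ~ Bool
  unify Bool ~ Bool
  unify Bool -> n -> Bool ~ Bool -> o
  unify Bool ~ Bool
  unify n -> Bool ~ o
_ _ : n -> Bool

Answer: a -> Bool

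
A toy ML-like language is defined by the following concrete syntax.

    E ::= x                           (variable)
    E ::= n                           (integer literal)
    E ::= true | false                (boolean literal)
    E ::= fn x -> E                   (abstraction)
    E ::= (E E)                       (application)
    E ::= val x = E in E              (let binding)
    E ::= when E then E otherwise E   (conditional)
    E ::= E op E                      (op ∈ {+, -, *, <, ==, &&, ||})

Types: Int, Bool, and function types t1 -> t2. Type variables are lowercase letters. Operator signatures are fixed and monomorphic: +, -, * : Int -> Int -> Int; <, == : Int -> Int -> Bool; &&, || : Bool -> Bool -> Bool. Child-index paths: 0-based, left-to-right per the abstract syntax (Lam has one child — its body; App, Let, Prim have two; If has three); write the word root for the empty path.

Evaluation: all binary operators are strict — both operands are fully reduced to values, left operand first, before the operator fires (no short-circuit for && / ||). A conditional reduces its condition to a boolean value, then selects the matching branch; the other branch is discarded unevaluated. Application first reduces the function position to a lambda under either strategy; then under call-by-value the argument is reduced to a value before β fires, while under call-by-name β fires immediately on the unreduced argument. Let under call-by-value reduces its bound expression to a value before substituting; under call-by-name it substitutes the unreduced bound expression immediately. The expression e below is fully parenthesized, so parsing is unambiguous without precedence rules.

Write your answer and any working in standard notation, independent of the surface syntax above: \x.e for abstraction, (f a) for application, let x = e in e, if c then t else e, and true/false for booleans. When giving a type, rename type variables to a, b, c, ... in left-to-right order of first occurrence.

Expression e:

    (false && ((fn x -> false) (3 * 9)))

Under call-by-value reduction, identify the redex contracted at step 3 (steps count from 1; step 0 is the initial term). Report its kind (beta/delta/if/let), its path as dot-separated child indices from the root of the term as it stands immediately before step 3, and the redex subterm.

Answer: delta at root : (false && false)

Trace:
step 0: (false && ((\x.false) (3 * 9)))
step 1: [delta@1.1] (false && ((\x.false) 27))
step 2: [beta@1] (false && false)
step 3: [delta@root] false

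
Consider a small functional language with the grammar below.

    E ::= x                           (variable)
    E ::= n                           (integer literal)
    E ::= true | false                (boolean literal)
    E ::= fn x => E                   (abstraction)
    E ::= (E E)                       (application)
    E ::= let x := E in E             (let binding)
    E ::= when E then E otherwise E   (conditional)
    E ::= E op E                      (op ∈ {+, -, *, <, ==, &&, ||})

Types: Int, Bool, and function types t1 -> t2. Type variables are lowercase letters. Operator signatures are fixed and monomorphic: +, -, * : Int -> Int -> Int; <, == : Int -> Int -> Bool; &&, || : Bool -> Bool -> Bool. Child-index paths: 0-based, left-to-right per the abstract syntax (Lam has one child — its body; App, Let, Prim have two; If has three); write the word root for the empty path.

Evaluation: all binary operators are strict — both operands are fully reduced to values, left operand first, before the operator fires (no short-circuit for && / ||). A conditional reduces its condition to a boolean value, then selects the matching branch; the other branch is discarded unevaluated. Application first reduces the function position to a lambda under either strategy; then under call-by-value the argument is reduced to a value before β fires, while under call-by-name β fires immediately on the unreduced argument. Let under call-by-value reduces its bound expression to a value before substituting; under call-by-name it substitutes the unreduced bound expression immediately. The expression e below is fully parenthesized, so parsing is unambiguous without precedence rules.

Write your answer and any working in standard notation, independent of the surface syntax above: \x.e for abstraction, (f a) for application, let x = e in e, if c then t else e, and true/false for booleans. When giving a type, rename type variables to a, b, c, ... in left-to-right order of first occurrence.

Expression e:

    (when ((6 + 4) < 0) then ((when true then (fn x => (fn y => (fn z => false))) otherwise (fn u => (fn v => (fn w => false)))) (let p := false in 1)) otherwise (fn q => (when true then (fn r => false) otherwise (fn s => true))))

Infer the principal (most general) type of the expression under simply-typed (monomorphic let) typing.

Derivation:
  unify Int ~ Int
  unify Int ~ Int
  unify Int ~ Int
  unify Int ~ Int
  unify Bool ~ Bool
  unify Bool ~ Bool
\z._ : c -> Bool
\y._ : b -> c -> Bool
\x._ : a -> b -> c -> Bool
\w._ : f -> Bool
\v._ : e -> f -> Bool
\u._ : d -> e -> f -> Bool
  unify a -> b -> c -> Bool ~ d -> e -> f -> Bool
  unify a ~ d
  unify b -> c -> Bool ~ e -> f -> Bool
  unify b ~ e
  unify c -> Bool ~ f -> Bool
  unify c ~ f
  unify Bool ~ Bool
let p : Bool
  unify d -> e -> f -> Bool ~ Int -> g
  unify d ~ Int
  unify e -> f -> Bool ~ g
_ _ : e -> f -> Bool
  unify Bool ~ Bool
\r._ : i -> Bool
\s._ : j -> Bool
  unify i -> Bool ~ j -> Bool
  unify i ~ j
  unify Bool ~ Bool
\q._ : h -> j -> Bool
  unify e -> f -> Bool ~ h -> j -> Bool
  unify e ~ h
  unify f -> Bool ~ j -> Bool
  unify f ~ j
  unify Bool ~ Bool

Answer: a -> b -> Bool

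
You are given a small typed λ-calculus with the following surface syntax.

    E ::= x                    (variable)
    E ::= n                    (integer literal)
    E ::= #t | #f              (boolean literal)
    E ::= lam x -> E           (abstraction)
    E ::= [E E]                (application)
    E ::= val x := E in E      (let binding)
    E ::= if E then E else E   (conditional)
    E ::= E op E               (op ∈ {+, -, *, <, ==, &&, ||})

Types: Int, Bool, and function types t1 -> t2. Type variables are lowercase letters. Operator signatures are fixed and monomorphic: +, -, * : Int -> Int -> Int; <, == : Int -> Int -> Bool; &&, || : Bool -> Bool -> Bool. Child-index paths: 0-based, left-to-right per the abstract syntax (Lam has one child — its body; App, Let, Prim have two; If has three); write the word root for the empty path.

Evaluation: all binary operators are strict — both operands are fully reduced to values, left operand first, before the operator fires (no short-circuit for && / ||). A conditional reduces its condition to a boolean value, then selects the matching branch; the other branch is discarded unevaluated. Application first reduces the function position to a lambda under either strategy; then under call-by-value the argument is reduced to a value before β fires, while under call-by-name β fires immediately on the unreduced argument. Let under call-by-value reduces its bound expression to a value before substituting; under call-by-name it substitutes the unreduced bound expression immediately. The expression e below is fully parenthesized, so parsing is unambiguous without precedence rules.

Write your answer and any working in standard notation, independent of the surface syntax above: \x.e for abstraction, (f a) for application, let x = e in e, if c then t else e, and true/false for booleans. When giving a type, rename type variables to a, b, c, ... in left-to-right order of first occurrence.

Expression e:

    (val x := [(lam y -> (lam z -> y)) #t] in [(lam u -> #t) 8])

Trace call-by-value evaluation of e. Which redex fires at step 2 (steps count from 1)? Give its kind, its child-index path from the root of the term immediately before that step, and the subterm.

Working:
step 0: (let x = ((\y.(\z.y)) true) in ((\u.true) 8))
step 1: [beta@0] (let x = (\z.true) in ((\u.true) 8))
step 2: [let@root] ((\u.true) 8)

Answer: let at root : (let x = (\z.true) in ((\u.true) 8))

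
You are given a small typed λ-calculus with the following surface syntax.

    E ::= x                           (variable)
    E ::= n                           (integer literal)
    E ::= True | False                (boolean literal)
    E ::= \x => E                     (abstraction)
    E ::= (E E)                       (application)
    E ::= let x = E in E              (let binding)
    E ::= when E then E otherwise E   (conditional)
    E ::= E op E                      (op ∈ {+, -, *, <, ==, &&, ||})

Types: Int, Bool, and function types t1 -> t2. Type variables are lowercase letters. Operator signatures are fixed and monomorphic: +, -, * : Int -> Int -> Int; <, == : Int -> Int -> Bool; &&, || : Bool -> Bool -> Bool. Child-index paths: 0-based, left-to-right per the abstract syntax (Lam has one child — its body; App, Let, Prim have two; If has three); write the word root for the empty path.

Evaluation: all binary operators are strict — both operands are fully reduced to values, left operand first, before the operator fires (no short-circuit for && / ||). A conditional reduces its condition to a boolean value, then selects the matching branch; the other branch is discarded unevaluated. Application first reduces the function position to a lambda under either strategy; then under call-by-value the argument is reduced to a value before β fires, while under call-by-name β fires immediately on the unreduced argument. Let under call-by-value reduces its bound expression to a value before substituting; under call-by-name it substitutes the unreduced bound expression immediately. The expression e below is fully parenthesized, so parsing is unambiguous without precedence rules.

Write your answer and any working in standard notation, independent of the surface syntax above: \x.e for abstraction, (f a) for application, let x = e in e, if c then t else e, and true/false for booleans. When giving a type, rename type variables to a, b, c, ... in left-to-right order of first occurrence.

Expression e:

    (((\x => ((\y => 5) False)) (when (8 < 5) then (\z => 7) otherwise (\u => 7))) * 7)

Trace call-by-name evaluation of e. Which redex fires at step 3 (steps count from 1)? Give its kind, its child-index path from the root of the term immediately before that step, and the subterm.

Trace:
step 0: (((\x.((\y.5) false)) (if (8 < 5) then (\z.7) else (\u.7))) * 7)
step 1: [beta@0] (((\y.5) false) * 7)
step 2: [beta@0] (5 * 7)
step 3: [delta@root] 35

Answer: delta at root : (5 * 7)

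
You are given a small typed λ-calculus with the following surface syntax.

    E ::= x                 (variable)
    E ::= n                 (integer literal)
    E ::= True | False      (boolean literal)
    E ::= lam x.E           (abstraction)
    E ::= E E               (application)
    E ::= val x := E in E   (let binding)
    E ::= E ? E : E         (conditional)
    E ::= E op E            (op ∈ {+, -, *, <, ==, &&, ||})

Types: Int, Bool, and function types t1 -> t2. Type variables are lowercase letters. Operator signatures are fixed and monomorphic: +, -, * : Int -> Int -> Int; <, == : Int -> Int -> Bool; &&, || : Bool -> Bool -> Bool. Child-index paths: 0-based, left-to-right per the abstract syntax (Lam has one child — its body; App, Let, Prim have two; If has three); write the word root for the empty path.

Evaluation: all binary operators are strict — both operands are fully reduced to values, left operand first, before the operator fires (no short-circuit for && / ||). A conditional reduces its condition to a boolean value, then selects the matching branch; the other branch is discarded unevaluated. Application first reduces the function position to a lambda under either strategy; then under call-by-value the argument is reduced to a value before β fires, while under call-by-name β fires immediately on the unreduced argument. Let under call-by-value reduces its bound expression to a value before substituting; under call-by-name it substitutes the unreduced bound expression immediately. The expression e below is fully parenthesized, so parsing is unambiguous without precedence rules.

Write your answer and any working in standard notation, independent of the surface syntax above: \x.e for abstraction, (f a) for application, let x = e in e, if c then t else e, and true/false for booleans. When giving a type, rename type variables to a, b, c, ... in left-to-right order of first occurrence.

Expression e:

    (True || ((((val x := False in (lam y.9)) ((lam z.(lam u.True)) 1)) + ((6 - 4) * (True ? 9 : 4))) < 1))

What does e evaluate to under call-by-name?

Trace:
step 0: (true || ((((let x = false in (\y.9)) ((\z.(\u.true)) 1)) + ((6 - 4) * (if true then 9 else 4))) < 1))
step 1: [let@1.0.0.0] (true || ((((\y.9) ((\z.(\u.true)) 1)) + ((6 - 4) * (if true then 9 else 4))) < 1))
step 2: [beta@1.0.0] (true || ((9 + ((6 - 4) * (if true then 9 else 4))) < 1))
step 3: [delta@1.0.1.0] (true || ((9 + (2 * (if true then 9 else 4))) < 1))
step 4: [if@1.0.1.1] (true || ((9 + (2 * 9)) < 1))
step 5: [delta@1.0.1] (true || ((9 + 18) < 1))
step 6: [delta@1.0] (true || (27 < 1))
step 7: [delta@1] (true || false)
step 8: [delta@root] true

Answer: true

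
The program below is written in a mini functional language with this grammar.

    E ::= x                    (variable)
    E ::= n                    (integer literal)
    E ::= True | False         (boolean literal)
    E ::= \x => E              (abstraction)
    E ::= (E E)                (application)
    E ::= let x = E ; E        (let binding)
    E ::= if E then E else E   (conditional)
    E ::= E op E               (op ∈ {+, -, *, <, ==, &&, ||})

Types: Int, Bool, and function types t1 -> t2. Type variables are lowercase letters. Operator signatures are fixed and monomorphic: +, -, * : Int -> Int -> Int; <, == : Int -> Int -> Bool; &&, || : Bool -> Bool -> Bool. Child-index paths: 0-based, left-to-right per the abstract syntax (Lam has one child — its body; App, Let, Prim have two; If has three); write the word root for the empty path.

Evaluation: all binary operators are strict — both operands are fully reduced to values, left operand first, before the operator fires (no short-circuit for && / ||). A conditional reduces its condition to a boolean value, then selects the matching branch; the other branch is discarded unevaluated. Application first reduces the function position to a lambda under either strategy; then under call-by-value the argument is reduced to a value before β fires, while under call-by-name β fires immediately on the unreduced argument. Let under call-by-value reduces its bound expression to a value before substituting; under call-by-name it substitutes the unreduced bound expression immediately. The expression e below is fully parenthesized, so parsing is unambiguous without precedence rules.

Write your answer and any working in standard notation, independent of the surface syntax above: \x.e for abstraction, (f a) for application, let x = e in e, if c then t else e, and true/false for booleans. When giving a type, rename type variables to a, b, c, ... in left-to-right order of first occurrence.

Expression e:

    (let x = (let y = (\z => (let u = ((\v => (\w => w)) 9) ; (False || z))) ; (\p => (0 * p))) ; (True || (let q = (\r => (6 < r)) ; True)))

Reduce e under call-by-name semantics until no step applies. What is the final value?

Trace:
step 0: (let x = (let y = (\z.(let u = ((\v.(\w.w)) 9) in (false || z))) in (\p.(0 * p))) in (true || (let q = (\r.(6 < r)) in true)))
step 1: [let@root] (true || (let q = (\r.(6 < r)) in true))
step 2: [let@1] (true || true)
step 3: [delta@root] true

Answer: true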